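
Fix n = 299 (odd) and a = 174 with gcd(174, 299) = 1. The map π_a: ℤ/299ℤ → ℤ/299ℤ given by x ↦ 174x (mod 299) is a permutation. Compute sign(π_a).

Orbit of 105 under x↦174x: [105, 31, 12, 294, 27, 213, 285]… (length divides ord_299(174)).
Cycle type of π: 44×6 + 11×2 + 4×3 + 1; total 12 cycles.
sign(π) = (−1)^{n − #cycles} = (−1)^{299−12} = (−1)^287 = -1.

-1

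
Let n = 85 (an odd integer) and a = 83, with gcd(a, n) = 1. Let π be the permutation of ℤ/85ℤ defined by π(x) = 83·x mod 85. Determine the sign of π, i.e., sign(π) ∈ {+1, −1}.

Orbit of 53 under x↦83x: [53, 64, 42, 1, 83, 4, 77]… (length divides ord_85(83)).
Cycle lengths of π_83 on ℤ/85ℤ: [8, 8, 8, 8, 8, 8, 8, 8, 8, 8, 4, 1]; 12 cycles in total.
85 − 12 = 73 transpositions; sign(π) = (−1)^73 = -1.

-1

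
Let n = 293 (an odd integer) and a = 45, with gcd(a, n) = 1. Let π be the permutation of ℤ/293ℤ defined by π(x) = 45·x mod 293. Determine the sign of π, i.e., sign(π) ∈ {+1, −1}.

Orbit of 238 under x↦45x: [238, 162, 258, 183, 31, 223, 73]… (length divides ord_293(45)).
The orbit structure of x ↦ 45x mod 293: 2 orbits of sizes [292, 1].
293 − 2 = 291 transpositions; sign(π) = (−1)^291 = -1.

-1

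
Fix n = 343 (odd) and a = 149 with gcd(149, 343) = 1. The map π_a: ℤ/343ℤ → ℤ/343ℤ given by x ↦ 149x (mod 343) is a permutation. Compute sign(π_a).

+1

Trace 186: π^k(186) = [186, 274, 9, 312, 183, 170, 291] for k=0..6.
The orbit structure of x ↦ 149x mod 343: 7 orbits of sizes [147, 147, 21, 21, 3, 3, 1].
Σ(ℓ_i−1) = 343−7 = 336; sign = (−1)^336 = +1.
Via Zolotarev, sign(π_{149}) = (149|343) = +1.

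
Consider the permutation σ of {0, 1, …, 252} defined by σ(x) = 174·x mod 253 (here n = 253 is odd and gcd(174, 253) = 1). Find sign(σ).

Trace 144: π^k(144) = [144, 9, 48, 3, 16, 1, 174] for k=0..6.
9 cycles of lengths [55, 55, 55, 55, 11, 11, 5, 5, 1].
n − c = 253 − 9 = 244; sign = (−1)^244 = +1.

+1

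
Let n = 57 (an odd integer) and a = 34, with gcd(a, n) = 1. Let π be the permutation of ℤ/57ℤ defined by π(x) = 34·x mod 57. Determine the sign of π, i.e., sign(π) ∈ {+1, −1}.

-1

Orbit of 40 under x↦34x: [40, 49, 13, 43, 37, 4, 22]… (length divides ord_57(34)).
The orbit structure of x ↦ 34x mod 57: 6 orbits of sizes [18, 18, 18, 1, 1, 1].
sign(π) = (−1)^{n − #cycles} = (−1)^{57−6} = (−1)^51 = -1.
(34|57)_J = -1 (Zolotarev's lemma cross-check).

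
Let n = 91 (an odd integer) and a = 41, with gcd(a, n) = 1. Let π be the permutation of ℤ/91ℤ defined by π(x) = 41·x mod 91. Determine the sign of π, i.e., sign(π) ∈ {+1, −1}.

+1

Orbit of 6 under x↦41x: [6, 64, 76, 22, 83, 36, 20]… (length divides ord_91(41)).
Decompose π into cycles: lengths [12, 12, 12, 12, 12, 12, 12, 2, 2, 2, 1] (11 cycles, including the fixed point 0).
With 11 cycles on 91 points, sign = (−1)^{91−11} = +1.
Check: (41/91) = +1 by Zolotarev.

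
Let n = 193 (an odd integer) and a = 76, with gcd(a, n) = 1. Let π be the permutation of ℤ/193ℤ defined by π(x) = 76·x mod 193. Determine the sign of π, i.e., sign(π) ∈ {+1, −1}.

-1

Orbit of 3 under x↦76x: [3, 35, 151, 89, 9, 105, 67]… (length divides ord_193(76)).
4 cycles of lengths [64, 64, 64, 1].
With 4 cycles on 193 points, sign = (−1)^{193−4} = -1.
Via Zolotarev, sign(π_{76}) = (76|193) = -1.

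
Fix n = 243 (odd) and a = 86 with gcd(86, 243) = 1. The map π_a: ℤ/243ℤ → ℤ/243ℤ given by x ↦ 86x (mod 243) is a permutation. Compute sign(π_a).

Orbit of 137 under x↦86x: [137, 118, 185, 115, 170, 40, 38]… (length divides ord_243(86)).
The orbit structure of x ↦ 86x mod 243: 6 orbits of sizes [162, 54, 18, 6, 2, 1].
sign(π) = (−1)^{n − #cycles} = (−1)^{243−6} = (−1)^237 = -1.
Zolotarev: (86|243) = -1, matching the cycle-count sign.

-1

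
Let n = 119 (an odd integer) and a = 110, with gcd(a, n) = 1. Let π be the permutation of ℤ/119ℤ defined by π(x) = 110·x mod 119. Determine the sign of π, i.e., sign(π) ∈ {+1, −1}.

Start at x=50: 50 → 26 → 4 → 83 → 86 → 59 → 64 → … (one orbit).
Cycle lengths of π_110 on ℤ/119ℤ: [24, 24, 24, 24, 8, 8, 6, 1]; 8 cycles in total.
8 cycles on 119: each ℓ→(−1)^(ℓ−1), product (−1)^111 = -1.

-1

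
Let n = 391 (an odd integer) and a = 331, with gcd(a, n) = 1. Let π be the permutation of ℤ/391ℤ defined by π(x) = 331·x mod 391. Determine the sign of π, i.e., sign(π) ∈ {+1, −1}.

+1

Start at x=202: 202 → 1 → 331 → 81 → 223 → 305 → 77 → … (one orbit).
Decompose π into cycles: lengths [88, 88, 88, 88, 11, 11, 8, 8, 1] (9 cycles, including the fixed point 0).
n − c = 391 − 9 = 382; sign = (−1)^382 = +1.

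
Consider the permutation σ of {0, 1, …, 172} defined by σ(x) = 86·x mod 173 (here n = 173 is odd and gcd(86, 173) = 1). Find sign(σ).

Start at x=7: 7 → 83 → 45 → 64 → 141 → 16 → 165 → … (one orbit).
Decompose π into cycles: lengths [172, 1] (2 cycles, including the fixed point 0).
2 cycles on 173: each ℓ→(−1)^(ℓ−1), product (−1)^171 = -1.
Zolotarev: (86|173) = -1, matching the cycle-count sign.

-1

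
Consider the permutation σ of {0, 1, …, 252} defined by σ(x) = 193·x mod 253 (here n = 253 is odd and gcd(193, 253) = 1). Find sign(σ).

Trace 29: π^k(29) = [29, 31, 164, 27, 151, 48, 156] for k=0..6.
Cycle lengths of π_193 on ℤ/253ℤ: [110, 110, 11, 11, 10, 1]; 6 cycles in total.
253 − 6 = 247 transpositions; sign(π) = (−1)^247 = -1.
(193|253)_J = -1 (Zolotarev's lemma cross-check).

-1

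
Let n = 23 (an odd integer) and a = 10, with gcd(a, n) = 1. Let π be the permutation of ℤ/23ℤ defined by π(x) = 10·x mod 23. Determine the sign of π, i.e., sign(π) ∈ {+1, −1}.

Start at x=16: 16 → 22 → 13 → 15 → 12 → 5 → 4 → … (one orbit).
π_10 has 2 disjoint cycles with lengths [22, 1] on {0,…,22}.
With 2 cycles on 23 points, sign = (−1)^{23−2} = -1.

-1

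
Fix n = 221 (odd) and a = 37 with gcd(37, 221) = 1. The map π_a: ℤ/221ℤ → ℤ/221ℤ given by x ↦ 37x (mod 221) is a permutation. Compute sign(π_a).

Trace 96: π^k(96) = [96, 16, 150, 25, 41, 191, 216] for k=0..6.
Cycle lengths of π_37 on ℤ/221ℤ: [48, 48, 48, 48, 16, 12, 1]; 7 cycles in total.
sign(π) = (−1)^{n − #cycles} = (−1)^{221−7} = (−1)^214 = +1.
(37|221)_J = +1 (Zolotarev's lemma cross-check).

+1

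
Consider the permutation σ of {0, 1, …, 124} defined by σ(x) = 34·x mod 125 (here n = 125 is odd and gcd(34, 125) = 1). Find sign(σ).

+1

Start at x=31: 31 → 54 → 86 → 49 → 41 → 19 → 21 → … (one orbit).
π_34 has 7 disjoint cycles with lengths [50, 50, 10, 10, 2, 2, 1] on {0,…,124}.
7 cycles on 125: each ℓ→(−1)^(ℓ−1), product (−1)^118 = +1.
Via Zolotarev, sign(π_{34}) = (34|125) = +1.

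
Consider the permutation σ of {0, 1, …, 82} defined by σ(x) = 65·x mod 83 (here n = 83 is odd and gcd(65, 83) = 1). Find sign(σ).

+1

Orbit of 75 under x↦65x: [75, 61, 64, 10, 69, 3, 29]… (length divides ord_83(65)).
Decompose π into cycles: lengths [41, 41, 1] (3 cycles, including the fixed point 0).
sign(π) = (−1)^{n − #cycles} = (−1)^{83−3} = (−1)^80 = +1.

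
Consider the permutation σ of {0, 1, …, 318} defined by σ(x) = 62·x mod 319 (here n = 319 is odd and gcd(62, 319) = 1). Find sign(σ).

-1

Start at x=1: 1 → 62 → 16 → 35 → 256 → 241 → 268 → … (one orbit).
8 cycles of lengths [70, 70, 70, 70, 14, 14, 10, 1].
sign(π) = (−1)^{n − #cycles} = (−1)^{319−8} = (−1)^311 = -1.
The Jacobi symbol (62|319) = -1 (Zolotarev) agrees.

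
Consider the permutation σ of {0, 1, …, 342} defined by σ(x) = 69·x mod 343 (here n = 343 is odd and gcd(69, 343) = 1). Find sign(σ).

-1

Start at x=328: 328 → 337 → 272 → 246 → 167 → 204 → 13 → … (one orbit).
The orbit structure of x ↦ 69x mod 343: 10 orbits of sizes [98, 98, 98, 14, 14, 14, 2, 2, 2, 1].
sign(π) = (−1)^{n − #cycles} = (−1)^{343−10} = (−1)^333 = -1.
Zolotarev: (69|343) = -1, matching the cycle-count sign.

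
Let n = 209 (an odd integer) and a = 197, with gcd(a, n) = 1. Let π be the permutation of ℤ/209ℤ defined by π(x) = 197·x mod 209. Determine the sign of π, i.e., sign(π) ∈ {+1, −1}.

-1

Orbit of 144 under x↦197x: [144, 153, 45, 87, 1, 197]… (length divides ord_209(197)).
Cycle lengths of π_197 on ℤ/209ℤ: [6, 6, 6, 6, 6, 6, 6, 6, 6, 6, 6, 6, 6, 6, 6, 6, 6, 6, 6, 6, 6, 6, 6, 6, 6, 6, 6, 6, 6, 6, 3, 3, 3, 3, 3, 3, 2, 2, 2, 2, 2, 1]; 42 cycles in total.
n − c = 209 − 42 = 167; sign = (−1)^167 = -1.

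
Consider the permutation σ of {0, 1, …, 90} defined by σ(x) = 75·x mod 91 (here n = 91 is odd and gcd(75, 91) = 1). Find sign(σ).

-1

Trace 17: π^k(17) = [17, 1, 75, 74, 90, 16] for k=0..5.
16 cycles of lengths [6, 6, 6, 6, 6, 6, 6, 6, 6, 6, 6, 6, 6, 6, 6, 1].
With 16 cycles on 91 points, sign = (−1)^{91−16} = -1.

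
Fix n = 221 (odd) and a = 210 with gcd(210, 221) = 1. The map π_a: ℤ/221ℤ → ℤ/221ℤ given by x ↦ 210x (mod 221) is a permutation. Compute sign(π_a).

+1

Trace 212: π^k(212) = [212, 99, 16, 45, 168, 141, 217] for k=0..6.
The orbit structure of x ↦ 210x mod 221: 7 orbits of sizes [48, 48, 48, 48, 16, 12, 1].
7 cycles on 221: each ℓ→(−1)^(ℓ−1), product (−1)^214 = +1.
Check: (210/221) = +1 by Zolotarev.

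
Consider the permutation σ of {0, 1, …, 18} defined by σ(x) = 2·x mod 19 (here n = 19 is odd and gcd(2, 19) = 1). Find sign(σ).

-1

Start at x=1: 1 → 2 → 4 → 8 → 16 → 13 → 7 → … (one orbit).
2 cycles of lengths [18, 1].
19 − 2 = 17 transpositions; sign(π) = (−1)^17 = -1.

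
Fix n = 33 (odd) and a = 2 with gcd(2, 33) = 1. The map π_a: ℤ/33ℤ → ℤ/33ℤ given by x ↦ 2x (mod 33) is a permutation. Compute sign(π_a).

+1

Orbit of 32 under x↦2x: [32, 31, 29, 25, 17, 1, 2]… (length divides ord_33(2)).
π_2 has 5 disjoint cycles with lengths [10, 10, 10, 2, 1] on {0,…,32}.
5 cycles on 33: each ℓ→(−1)^(ℓ−1), product (−1)^28 = +1.
The Jacobi symbol (2|33) = +1 (Zolotarev) agrees.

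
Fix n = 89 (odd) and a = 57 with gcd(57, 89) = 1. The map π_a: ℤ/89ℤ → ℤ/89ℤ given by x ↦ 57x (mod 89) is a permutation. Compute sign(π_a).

Orbit of 81 under x↦57x: [81, 78, 85, 39, 87, 64, 88]… (length divides ord_89(57)).
Cycle type of π: 22×4 + 1; total 5 cycles.
89 − 5 = 84 transpositions; sign(π) = (−1)^84 = +1.
Zolotarev: (57|89) = +1, matching the cycle-count sign.

+1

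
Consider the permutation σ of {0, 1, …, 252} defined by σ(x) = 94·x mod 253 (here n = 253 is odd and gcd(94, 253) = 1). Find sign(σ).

-1

Orbit of 185 under x↦94x: [185, 186, 27, 8, 246, 101, 133]… (length divides ord_253(94)).
Decompose π into cycles: lengths [110, 110, 11, 11, 10, 1] (6 cycles, including the fixed point 0).
6 cycles on 253: each ℓ→(−1)^(ℓ−1), product (−1)^247 = -1.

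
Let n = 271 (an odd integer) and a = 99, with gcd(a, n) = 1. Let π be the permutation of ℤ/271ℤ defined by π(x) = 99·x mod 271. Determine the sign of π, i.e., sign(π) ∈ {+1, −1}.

+1

Start at x=162: 162 → 49 → 244 → 37 → 140 → 39 → 67 → … (one orbit).
Cycle lengths of π_99 on ℤ/271ℤ: [135, 135, 1]; 3 cycles in total.
Σ(ℓ_i−1) = 271−3 = 268; sign = (−1)^268 = +1.
Via Zolotarev, sign(π_{99}) = (99|271) = +1.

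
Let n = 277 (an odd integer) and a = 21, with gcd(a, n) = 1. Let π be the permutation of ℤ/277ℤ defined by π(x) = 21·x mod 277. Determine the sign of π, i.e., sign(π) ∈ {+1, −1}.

Orbit of 108 under x↦21x: [108, 52, 261, 218, 146, 19, 122]… (length divides ord_277(21)).
π_21 has 7 disjoint cycles with lengths [46, 46, 46, 46, 46, 46, 1] on {0,…,276}.
Σ(ℓ_i−1) = 277−7 = 270; sign = (−1)^270 = +1.
The Jacobi symbol (21|277) = +1 (Zolotarev) agrees.

+1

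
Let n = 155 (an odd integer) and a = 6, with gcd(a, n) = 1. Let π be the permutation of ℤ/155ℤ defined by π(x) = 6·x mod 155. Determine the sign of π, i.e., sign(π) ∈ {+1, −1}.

Orbit of 61 under x↦6x: [61, 56, 26, 1, 6, 36]… (length divides ord_155(6)).
Cycle lengths of π_6 on ℤ/155ℤ: [6, 6, 6, 6, 6, 6, 6, 6, 6, 6, 6, 6, 6, 6, 6, 6, 6, 6, 6, 6, 6, 6, 6, 6, 6, 1, 1, 1, 1, 1]; 30 cycles in total.
sign(π) = (−1)^{n − #cycles} = (−1)^{155−30} = (−1)^125 = -1.
The Jacobi symbol (6|155) = -1 (Zolotarev) agrees.

-1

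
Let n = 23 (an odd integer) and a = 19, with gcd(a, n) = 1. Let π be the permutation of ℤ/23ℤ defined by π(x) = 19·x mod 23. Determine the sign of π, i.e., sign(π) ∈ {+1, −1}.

-1

Start at x=8: 8 → 14 → 13 → 17 → 1 → 19 → 16 → … (one orbit).
2 cycles of lengths [22, 1].
23 − 2 = 21 transpositions; sign(π) = (−1)^21 = -1.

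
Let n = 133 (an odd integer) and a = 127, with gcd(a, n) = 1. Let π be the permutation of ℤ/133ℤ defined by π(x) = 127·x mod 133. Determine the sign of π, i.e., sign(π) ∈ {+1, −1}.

Orbit of 64 under x↦127x: [64, 15, 43, 8, 85, 22, 1]… (length divides ord_133(127)).
Cycle lengths of π_127 on ℤ/133ℤ: [18, 18, 18, 18, 18, 18, 18, 1, 1, 1, 1, 1, 1, 1]; 14 cycles in total.
With 14 cycles on 133 points, sign = (−1)^{133−14} = -1.
Via Zolotarev, sign(π_{127}) = (127|133) = -1.

-1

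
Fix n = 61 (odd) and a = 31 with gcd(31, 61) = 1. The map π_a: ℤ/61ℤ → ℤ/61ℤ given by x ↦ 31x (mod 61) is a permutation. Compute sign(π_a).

-1

Orbit of 2 under x↦31x: [2, 1, 31, 46, 23, 42, 21]… (length divides ord_61(31)).
Cycle lengths of π_31 on ℤ/61ℤ: [60, 1]; 2 cycles in total.
sign(π) = (−1)^{n − #cycles} = (−1)^{61−2} = (−1)^59 = -1.
Zolotarev: (31|61) = -1, matching the cycle-count sign.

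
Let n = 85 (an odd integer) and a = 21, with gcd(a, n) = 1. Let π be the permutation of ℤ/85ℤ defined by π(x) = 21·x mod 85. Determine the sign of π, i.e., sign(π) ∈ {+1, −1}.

+1

Orbit of 16 under x↦21x: [16, 81, 1, 21]… (length divides ord_85(21)).
Cycle lengths of π_21 on ℤ/85ℤ: [4, 4, 4, 4, 4, 4, 4, 4, 4, 4, 4, 4, 4, 4, 4, 4, 4, 4, 4, 4, 1, 1, 1, 1, 1]; 25 cycles in total.
85 − 25 = 60 transpositions; sign(π) = (−1)^60 = +1.
Check: (21/85) = +1 by Zolotarev.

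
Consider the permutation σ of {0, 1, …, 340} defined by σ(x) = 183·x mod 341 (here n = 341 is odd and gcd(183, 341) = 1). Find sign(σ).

-1

Trace 226: π^k(226) = [226, 97, 19, 67, 326, 324, 299] for k=0..6.
Cycle lengths of π_183 on ℤ/341ℤ: [30, 30, 30, 30, 30, 30, 30, 30, 30, 30, 15, 15, 10, 1]; 14 cycles in total.
With 14 cycles on 341 points, sign = (−1)^{341−14} = -1.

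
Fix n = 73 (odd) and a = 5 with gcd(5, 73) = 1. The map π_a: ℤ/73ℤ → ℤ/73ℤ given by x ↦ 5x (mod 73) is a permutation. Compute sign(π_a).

-1

Start at x=51: 51 → 36 → 34 → 24 → 47 → 16 → 7 → … (one orbit).
Cycle lengths of π_5 on ℤ/73ℤ: [72, 1]; 2 cycles in total.
sign(π) = (−1)^{n − #cycles} = (−1)^{73−2} = (−1)^71 = -1.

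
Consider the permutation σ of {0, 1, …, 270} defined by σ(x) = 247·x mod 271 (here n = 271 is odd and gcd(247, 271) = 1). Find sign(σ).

+1

Start at x=187: 187 → 119 → 125 → 252 → 185 → 167 → 57 → … (one orbit).
Decompose π into cycles: lengths [45, 45, 45, 45, 45, 45, 1] (7 cycles, including the fixed point 0).
With 7 cycles on 271 points, sign = (−1)^{271−7} = +1.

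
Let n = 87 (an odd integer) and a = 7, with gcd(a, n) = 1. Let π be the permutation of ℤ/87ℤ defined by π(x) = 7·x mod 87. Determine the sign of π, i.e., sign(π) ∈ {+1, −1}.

Orbit of 25 under x↦7x: [25, 1, 7, 49, 82, 52, 16]… (length divides ord_87(7)).
Cycle lengths of π_7 on ℤ/87ℤ: [7, 7, 7, 7, 7, 7, 7, 7, 7, 7, 7, 7, 1, 1, 1]; 15 cycles in total.
Σ(ℓ_i−1) = 87−15 = 72; sign = (−1)^72 = +1.
Zolotarev: (7|87) = +1, matching the cycle-count sign.

+1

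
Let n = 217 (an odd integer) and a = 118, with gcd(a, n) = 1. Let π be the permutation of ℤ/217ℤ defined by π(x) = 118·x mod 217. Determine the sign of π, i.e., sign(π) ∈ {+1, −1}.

Trace 36: π^k(36) = [36, 125, 211, 160, 1, 118] for k=0..5.
Cycle lengths of π_118 on ℤ/217ℤ: [6, 6, 6, 6, 6, 6, 6, 6, 6, 6, 6, 6, 6, 6, 6, 6, 6, 6, 6, 6, 6, 6, 6, 6, 6, 6, 6, 6, 6, 6, 3, 3, 3, 3, 3, 3, 3, 3, 3, 3, 2, 2, 2, 1]; 44 cycles in total.
With 44 cycles on 217 points, sign = (−1)^{217−44} = -1.

-1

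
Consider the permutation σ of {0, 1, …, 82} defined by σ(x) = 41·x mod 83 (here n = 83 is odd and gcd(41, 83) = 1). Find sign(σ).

+1

Orbit of 1 under x↦41x: [1, 41, 21, 31, 26, 70, 48]… (length divides ord_83(41)).
π_41 has 3 disjoint cycles with lengths [41, 41, 1] on {0,…,82}.
sign(π) = (−1)^{n − #cycles} = (−1)^{83−3} = (−1)^80 = +1.
Via Zolotarev, sign(π_{41}) = (41|83) = +1.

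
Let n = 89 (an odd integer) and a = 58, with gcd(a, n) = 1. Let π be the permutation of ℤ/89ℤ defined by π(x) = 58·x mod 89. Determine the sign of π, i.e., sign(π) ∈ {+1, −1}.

-1

Start at x=34: 34 → 14 → 11 → 15 → 69 → 86 → 4 → … (one orbit).
2 cycles of lengths [88, 1].
With 2 cycles on 89 points, sign = (−1)^{89−2} = -1.
Zolotarev: (58|89) = -1, matching the cycle-count sign.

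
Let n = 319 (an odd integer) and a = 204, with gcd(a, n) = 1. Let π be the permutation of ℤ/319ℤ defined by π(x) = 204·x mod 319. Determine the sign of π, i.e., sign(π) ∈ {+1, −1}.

Orbit of 291 under x↦204x: [291, 30, 59, 233, 1, 204, 146]… (length divides ord_319(204)).
The orbit structure of x ↦ 204x mod 319: 58 orbits of sizes [10, 10, 10, 10, 10, 10, 10, 10, 10, 10, 10, 10, 10, 10, 10, 10, 10, 10, 10, 10, 10, 10, 10, 10, 10, 10, 10, 10, 10, 1, 1, 1, 1, 1, 1, 1, 1, 1, 1, 1, 1, 1, 1, 1, 1, 1, 1, 1, 1, 1, 1, 1, 1, 1, 1, 1, 1, 1].
With 58 cycles on 319 points, sign = (−1)^{319−58} = -1.

-1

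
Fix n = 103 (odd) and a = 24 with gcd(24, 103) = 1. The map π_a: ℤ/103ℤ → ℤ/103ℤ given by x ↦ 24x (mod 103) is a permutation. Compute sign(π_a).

-1

Trace 61: π^k(61) = [61, 22, 13, 3, 72, 80, 66] for k=0..6.
π_24 has 4 disjoint cycles with lengths [34, 34, 34, 1] on {0,…,102}.
Σ(ℓ_i−1) = 103−4 = 99; sign = (−1)^99 = -1.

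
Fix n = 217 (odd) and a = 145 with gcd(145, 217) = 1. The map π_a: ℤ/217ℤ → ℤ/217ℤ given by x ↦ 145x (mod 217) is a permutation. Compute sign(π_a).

+1

Orbit of 192 under x↦145x: [192, 64, 166, 200, 139, 191, 136]… (length divides ord_217(145)).
Decompose π into cycles: lengths [30, 30, 30, 30, 30, 30, 30, 6, 1] (9 cycles, including the fixed point 0).
sign(π) = (−1)^{n − #cycles} = (−1)^{217−9} = (−1)^208 = +1.
Zolotarev: (145|217) = +1, matching the cycle-count sign.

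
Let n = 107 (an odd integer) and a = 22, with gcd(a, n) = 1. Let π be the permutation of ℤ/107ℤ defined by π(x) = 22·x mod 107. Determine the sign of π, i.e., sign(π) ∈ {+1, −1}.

-1

Orbit of 106 under x↦22x: [106, 85, 51, 52, 74, 23, 78]… (length divides ord_107(22)).
Cycle type of π: 106 + 1; total 2 cycles.
sign(π) = (−1)^{n − #cycles} = (−1)^{107−2} = (−1)^105 = -1.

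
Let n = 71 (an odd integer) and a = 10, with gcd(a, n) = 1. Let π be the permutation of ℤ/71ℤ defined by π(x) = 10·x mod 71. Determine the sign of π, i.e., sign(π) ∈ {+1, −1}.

+1

Orbit of 20 under x↦10x: [20, 58, 12, 49, 64, 1, 10]… (length divides ord_71(10)).
3 cycles of lengths [35, 35, 1].
With 3 cycles on 71 points, sign = (−1)^{71−3} = +1.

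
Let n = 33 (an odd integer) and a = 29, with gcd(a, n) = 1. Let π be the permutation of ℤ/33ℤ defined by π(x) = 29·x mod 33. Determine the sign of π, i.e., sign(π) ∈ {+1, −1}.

Orbit of 31 under x↦29x: [31, 8, 1, 29, 16, 2, 25]… (length divides ord_33(29)).
Cycle type of π: 10×3 + 2 + 1; total 5 cycles.
33 − 5 = 28 transpositions; sign(π) = (−1)^28 = +1.
The Jacobi symbol (29|33) = +1 (Zolotarev) agrees.

+1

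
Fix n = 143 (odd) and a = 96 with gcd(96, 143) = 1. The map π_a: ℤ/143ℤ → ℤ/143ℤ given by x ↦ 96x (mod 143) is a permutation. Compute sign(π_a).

+1

Start at x=138: 138 → 92 → 109 → 25 → 112 → 27 → 18 → … (one orbit).
π_96 has 11 disjoint cycles with lengths [20, 20, 20, 20, 20, 20, 10, 4, 4, 4, 1] on {0,…,142}.
11 cycles on 143: each ℓ→(−1)^(ℓ−1), product (−1)^132 = +1.
The Jacobi symbol (96|143) = +1 (Zolotarev) agrees.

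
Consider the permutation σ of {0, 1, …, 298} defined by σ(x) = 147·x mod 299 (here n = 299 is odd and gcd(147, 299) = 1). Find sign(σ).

Trace 142: π^k(142) = [142, 243, 140, 248, 277, 55, 12] for k=0..6.
Cycle lengths of π_147 on ℤ/299ℤ: [66, 66, 66, 66, 11, 11, 6, 6, 1]; 9 cycles in total.
With 9 cycles on 299 points, sign = (−1)^{299−9} = +1.

+1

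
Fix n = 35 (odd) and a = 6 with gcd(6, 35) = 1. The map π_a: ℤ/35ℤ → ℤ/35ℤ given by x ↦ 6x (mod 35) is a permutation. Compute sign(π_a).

-1

Orbit of 6 under x↦6x: [6, 1]… (length divides ord_35(6)).
π_6 has 20 disjoint cycles with lengths [2, 2, 2, 2, 2, 2, 2, 2, 2, 2, 2, 2, 2, 2, 2, 1, 1, 1, 1, 1] on {0,…,34}.
n − c = 35 − 20 = 15; sign = (−1)^15 = -1.
Zolotarev: (6|35) = -1, matching the cycle-count sign.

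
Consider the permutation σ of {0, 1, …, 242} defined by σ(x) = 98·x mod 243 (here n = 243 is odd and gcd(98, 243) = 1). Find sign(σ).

Orbit of 179 under x↦98x: [179, 46, 134, 10, 8, 55, 44]… (length divides ord_243(98)).
Decompose π into cycles: lengths [54, 54, 54, 18, 18, 18, 6, 6, 6, 2, 2, 2, 2, 1] (14 cycles, including the fixed point 0).
243 − 14 = 229 transpositions; sign(π) = (−1)^229 = -1.

-1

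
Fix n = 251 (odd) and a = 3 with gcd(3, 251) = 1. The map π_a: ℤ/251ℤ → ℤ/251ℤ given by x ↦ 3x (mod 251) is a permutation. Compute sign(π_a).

Start at x=240: 240 → 218 → 152 → 205 → 113 → 88 → 13 → … (one orbit).
Decompose π into cycles: lengths [125, 125, 1] (3 cycles, including the fixed point 0).
n − c = 251 − 3 = 248; sign = (−1)^248 = +1.

+1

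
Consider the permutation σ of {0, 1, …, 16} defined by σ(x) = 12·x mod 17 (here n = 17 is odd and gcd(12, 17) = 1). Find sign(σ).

-1

Trace 12: π^k(12) = [12, 8, 11, 13, 3, 2, 7] for k=0..6.
Cycle lengths of π_12 on ℤ/17ℤ: [16, 1]; 2 cycles in total.
Σ(ℓ_i−1) = 17−2 = 15; sign = (−1)^15 = -1.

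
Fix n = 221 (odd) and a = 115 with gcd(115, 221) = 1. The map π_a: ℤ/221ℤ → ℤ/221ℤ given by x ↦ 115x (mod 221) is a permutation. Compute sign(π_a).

Orbit of 106 under x↦115x: [106, 35, 47, 101, 123, 1, 115]… (length divides ord_221(115)).
Cycle lengths of π_115 on ℤ/221ℤ: [12, 12, 12, 12, 12, 12, 12, 12, 12, 12, 12, 12, 12, 12, 12, 12, 12, 4, 4, 4, 4, 1]; 22 cycles in total.
n − c = 221 − 22 = 199; sign = (−1)^199 = -1.

-1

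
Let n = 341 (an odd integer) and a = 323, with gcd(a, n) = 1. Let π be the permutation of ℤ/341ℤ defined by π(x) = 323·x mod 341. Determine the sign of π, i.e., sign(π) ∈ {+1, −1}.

-1

Start at x=302: 302 → 20 → 322 → 1 → 323 → 324 → 306 → … (one orbit).
14 cycles of lengths [30, 30, 30, 30, 30, 30, 30, 30, 30, 30, 30, 5, 5, 1].
sign(π) = (−1)^{n − #cycles} = (−1)^{341−14} = (−1)^327 = -1.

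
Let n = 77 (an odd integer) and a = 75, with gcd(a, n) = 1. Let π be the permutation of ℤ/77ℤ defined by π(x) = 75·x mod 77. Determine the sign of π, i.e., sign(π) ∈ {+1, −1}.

Start at x=53: 53 → 48 → 58 → 38 → 1 → 75 → 4 → … (one orbit).
Decompose π into cycles: lengths [30, 30, 6, 5, 5, 1] (6 cycles, including the fixed point 0).
With 6 cycles on 77 points, sign = (−1)^{77−6} = -1.

-1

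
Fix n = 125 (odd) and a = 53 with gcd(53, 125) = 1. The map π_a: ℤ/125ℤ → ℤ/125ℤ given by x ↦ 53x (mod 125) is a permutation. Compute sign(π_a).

Trace 88: π^k(88) = [88, 39, 67, 51, 78, 9, 102] for k=0..6.
4 cycles of lengths [100, 20, 4, 1].
125 − 4 = 121 transpositions; sign(π) = (−1)^121 = -1.

-1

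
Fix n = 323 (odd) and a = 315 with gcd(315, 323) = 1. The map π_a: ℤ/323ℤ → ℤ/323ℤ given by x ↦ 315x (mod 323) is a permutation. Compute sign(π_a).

Start at x=315: 315 → 64 → 134 → 220 → 178 → 191 → 87 → … (one orbit).
π_315 has 21 disjoint cycles with lengths [24, 24, 24, 24, 24, 24, 24, 24, 24, 24, 24, 24, 8, 8, 3, 3, 3, 3, 3, 3, 1] on {0,…,322}.
n − c = 323 − 21 = 302; sign = (−1)^302 = +1.
The Jacobi symbol (315|323) = +1 (Zolotarev) agrees.

+1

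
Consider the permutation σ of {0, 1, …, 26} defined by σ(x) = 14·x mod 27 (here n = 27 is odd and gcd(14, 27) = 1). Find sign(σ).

Orbit of 23 under x↦14x: [23, 25, 26, 13, 20, 10, 5]… (length divides ord_27(14)).
4 cycles of lengths [18, 6, 2, 1].
sign(π) = (−1)^{n − #cycles} = (−1)^{27−4} = (−1)^23 = -1.

-1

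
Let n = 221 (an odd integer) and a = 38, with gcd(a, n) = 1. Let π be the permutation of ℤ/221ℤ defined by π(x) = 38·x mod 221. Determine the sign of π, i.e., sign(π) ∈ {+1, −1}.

+1

Start at x=1: 1 → 38 → 118 → 64 → 1 (one orbit).
Cycle lengths of π_38 on ℤ/221ℤ: [4, 4, 4, 4, 4, 4, 4, 4, 4, 4, 4, 4, 4, 4, 4, 4, 4, 4, 4, 4, 4, 4, 4, 4, 4, 4, 4, 4, 4, 4, 4, 4, 4, 4, 4, 4, 4, 4, 4, 4, 4, 4, 4, 4, 4, 4, 4, 4, 4, 4, 4, 4, 2, 2, 2, 2, 2, 2, 1]; 59 cycles in total.
Σ(ℓ_i−1) = 221−59 = 162; sign = (−1)^162 = +1.
(38|221)_J = +1 (Zolotarev's lemma cross-check).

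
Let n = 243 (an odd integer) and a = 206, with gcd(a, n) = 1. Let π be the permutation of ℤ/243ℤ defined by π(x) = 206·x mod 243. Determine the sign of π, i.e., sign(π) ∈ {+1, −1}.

Start at x=199: 199 → 170 → 28 → 179 → 181 → 107 → 172 → … (one orbit).
Decompose π into cycles: lengths [54, 54, 54, 18, 18, 18, 6, 6, 6, 2, 2, 2, 2, 1] (14 cycles, including the fixed point 0).
14 cycles on 243: each ℓ→(−1)^(ℓ−1), product (−1)^229 = -1.
Via Zolotarev, sign(π_{206}) = (206|243) = -1.

-1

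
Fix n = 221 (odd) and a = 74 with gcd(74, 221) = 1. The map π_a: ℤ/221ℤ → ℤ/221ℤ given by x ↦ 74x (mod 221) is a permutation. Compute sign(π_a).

-1

Orbit of 48 under x↦74x: [48, 16, 79, 100, 107, 183, 61]… (length divides ord_221(74)).
Decompose π into cycles: lengths [48, 48, 48, 48, 16, 3, 3, 3, 3, 1] (10 cycles, including the fixed point 0).
n − c = 221 − 10 = 211; sign = (−1)^211 = -1.
Check: (74/221) = -1 by Zolotarev.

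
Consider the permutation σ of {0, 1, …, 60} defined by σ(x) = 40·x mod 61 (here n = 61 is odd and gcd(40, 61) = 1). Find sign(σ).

-1

Start at x=40: 40 → 14 → 11 → 13 → 32 → 60 → 21 → … (one orbit).
π_40 has 6 disjoint cycles with lengths [12, 12, 12, 12, 12, 1] on {0,…,60}.
Σ(ℓ_i−1) = 61−6 = 55; sign = (−1)^55 = -1.
Zolotarev: (40|61) = -1, matching the cycle-count sign.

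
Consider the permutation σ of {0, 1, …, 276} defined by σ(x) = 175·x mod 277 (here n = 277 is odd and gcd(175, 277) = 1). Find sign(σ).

Trace 211: π^k(211) = [211, 84, 19, 1, 175, 155, 256] for k=0..6.
The orbit structure of x ↦ 175x mod 277: 13 orbits of sizes [23, 23, 23, 23, 23, 23, 23, 23, 23, 23, 23, 23, 1].
With 13 cycles on 277 points, sign = (−1)^{277−13} = +1.
The Jacobi symbol (175|277) = +1 (Zolotarev) agrees.

+1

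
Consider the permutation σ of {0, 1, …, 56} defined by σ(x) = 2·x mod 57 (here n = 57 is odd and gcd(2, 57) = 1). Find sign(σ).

+1

Orbit of 55 under x↦2x: [55, 53, 49, 41, 25, 50, 43]… (length divides ord_57(2)).
The orbit structure of x ↦ 2x mod 57: 5 orbits of sizes [18, 18, 18, 2, 1].
sign(π) = (−1)^{n − #cycles} = (−1)^{57−5} = (−1)^52 = +1.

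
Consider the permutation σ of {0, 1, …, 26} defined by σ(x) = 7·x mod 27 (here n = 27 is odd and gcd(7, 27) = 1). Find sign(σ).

Trace 19: π^k(19) = [19, 25, 13, 10, 16, 4, 1] for k=0..6.
7 cycles of lengths [9, 9, 3, 3, 1, 1, 1].
With 7 cycles on 27 points, sign = (−1)^{27−7} = +1.
(7|27)_J = +1 (Zolotarev's lemma cross-check).

+1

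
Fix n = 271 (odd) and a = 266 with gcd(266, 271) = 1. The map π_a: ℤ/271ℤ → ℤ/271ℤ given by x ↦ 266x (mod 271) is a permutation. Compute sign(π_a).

-1

Trace 54: π^k(54) = [54, 1, 266, 25, 146, 83, 127] for k=0..6.
6 cycles of lengths [54, 54, 54, 54, 54, 1].
Σ(ℓ_i−1) = 271−6 = 265; sign = (−1)^265 = -1.
The Jacobi symbol (266|271) = -1 (Zolotarev) agrees.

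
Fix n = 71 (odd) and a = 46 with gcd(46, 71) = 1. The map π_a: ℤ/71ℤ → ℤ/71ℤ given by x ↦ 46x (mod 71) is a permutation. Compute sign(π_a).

-1

Trace 70: π^k(70) = [70, 25, 14, 5, 17, 1, 46] for k=0..6.
Cycle type of π: 10×7 + 1; total 8 cycles.
8 cycles on 71: each ℓ→(−1)^(ℓ−1), product (−1)^63 = -1.
The Jacobi symbol (46|71) = -1 (Zolotarev) agrees.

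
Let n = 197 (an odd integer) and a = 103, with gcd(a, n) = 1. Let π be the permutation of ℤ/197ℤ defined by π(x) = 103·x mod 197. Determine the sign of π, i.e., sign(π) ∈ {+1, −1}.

Orbit of 137 under x↦103x: [137, 124, 164, 147, 169, 71, 24]… (length divides ord_197(103)).
2 cycles of lengths [196, 1].
2 cycles on 197: each ℓ→(−1)^(ℓ−1), product (−1)^195 = -1.
(103|197)_J = -1 (Zolotarev's lemma cross-check).

-1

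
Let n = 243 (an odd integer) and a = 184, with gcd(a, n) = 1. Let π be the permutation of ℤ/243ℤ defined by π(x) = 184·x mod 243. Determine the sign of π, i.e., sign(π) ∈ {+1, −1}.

+1

Start at x=82: 82 → 22 → 160 → 37 → 4 → 7 → 73 → … (one orbit).
Decompose π into cycles: lengths [81, 81, 27, 27, 9, 9, 3, 3, 1, 1, 1] (11 cycles, including the fixed point 0).
n − c = 243 − 11 = 232; sign = (−1)^232 = +1.
(184|243)_J = +1 (Zolotarev's lemma cross-check).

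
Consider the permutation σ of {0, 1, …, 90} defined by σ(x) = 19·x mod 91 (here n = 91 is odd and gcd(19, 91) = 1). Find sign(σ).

Trace 83: π^k(83) = [83, 30, 24, 1, 19, 88, 34] for k=0..6.
9 cycles of lengths [12, 12, 12, 12, 12, 12, 12, 6, 1].
With 9 cycles on 91 points, sign = (−1)^{91−9} = +1.

+1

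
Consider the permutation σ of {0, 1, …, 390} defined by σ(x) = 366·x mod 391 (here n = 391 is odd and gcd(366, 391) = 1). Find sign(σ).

-1

Trace 212: π^k(212) = [212, 174, 342, 52, 264, 47, 389] for k=0..6.
The orbit structure of x ↦ 366x mod 391: 8 orbits of sizes [88, 88, 88, 88, 22, 8, 8, 1].
391 − 8 = 383 transpositions; sign(π) = (−1)^383 = -1.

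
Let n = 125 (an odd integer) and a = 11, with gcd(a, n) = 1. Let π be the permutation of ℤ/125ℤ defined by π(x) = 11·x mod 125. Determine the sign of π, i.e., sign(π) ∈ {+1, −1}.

Orbit of 96 under x↦11x: [96, 56, 116, 26, 36, 21, 106]… (length divides ord_125(11)).
Cycle type of π: 25×4 + 5×4 + 1×5; total 13 cycles.
13 cycles on 125: each ℓ→(−1)^(ℓ−1), product (−1)^112 = +1.
The Jacobi symbol (11|125) = +1 (Zolotarev) agrees.

+1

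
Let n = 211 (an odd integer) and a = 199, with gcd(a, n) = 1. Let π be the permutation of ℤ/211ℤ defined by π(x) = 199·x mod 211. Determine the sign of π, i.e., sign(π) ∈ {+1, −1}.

Trace 1: π^k(1) = [1, 199, 144, 171, 58, 148, 123] for k=0..6.
Cycle type of π: 7×30 + 1; total 31 cycles.
211 − 31 = 180 transpositions; sign(π) = (−1)^180 = +1.

+1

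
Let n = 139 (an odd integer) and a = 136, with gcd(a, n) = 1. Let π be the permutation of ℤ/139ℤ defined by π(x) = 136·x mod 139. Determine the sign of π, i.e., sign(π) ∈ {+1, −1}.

Start at x=112: 112 → 81 → 35 → 34 → 37 → 28 → 55 → … (one orbit).
Cycle lengths of π_136 on ℤ/139ℤ: [69, 69, 1]; 3 cycles in total.
3 cycles on 139: each ℓ→(−1)^(ℓ−1), product (−1)^136 = +1.

+1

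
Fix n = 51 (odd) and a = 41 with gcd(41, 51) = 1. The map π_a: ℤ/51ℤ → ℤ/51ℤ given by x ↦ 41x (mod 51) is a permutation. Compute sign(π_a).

Start at x=41: 41 → 49 → 20 → 4 → 11 → 43 → 29 → … (one orbit).
5 cycles of lengths [16, 16, 16, 2, 1].
Σ(ℓ_i−1) = 51−5 = 46; sign = (−1)^46 = +1.

+1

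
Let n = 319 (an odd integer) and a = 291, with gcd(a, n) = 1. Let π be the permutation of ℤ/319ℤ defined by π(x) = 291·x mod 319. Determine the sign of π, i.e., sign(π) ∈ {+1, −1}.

+1

Start at x=1: 1 → 291 → 146 → 59 → 262 → 1 (one orbit).
Decompose π into cycles: lengths [5, 5, 5, 5, 5, 5, 5, 5, 5, 5, 5, 5, 5, 5, 5, 5, 5, 5, 5, 5, 5, 5, 5, 5, 5, 5, 5, 5, 5, 5, 5, 5, 5, 5, 5, 5, 5, 5, 5, 5, 5, 5, 5, 5, 5, 5, 5, 5, 5, 5, 5, 5, 5, 5, 5, 5, 5, 5, 1, 1, 1, 1, 1, 1, 1, 1, 1, 1, 1, 1, 1, 1, 1, 1, 1, 1, 1, 1, 1, 1, 1, 1, 1, 1, 1, 1, 1] (87 cycles, including the fixed point 0).
With 87 cycles on 319 points, sign = (−1)^{319−87} = +1.
(291|319)_J = +1 (Zolotarev's lemma cross-check).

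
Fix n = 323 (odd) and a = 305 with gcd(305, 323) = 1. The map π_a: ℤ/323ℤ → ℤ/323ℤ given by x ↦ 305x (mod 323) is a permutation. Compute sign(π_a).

+1

Start at x=1: 1 → 305 → 1 (one orbit).
Decompose π into cycles: lengths [2, 2, 2, 2, 2, 2, 2, 2, 2, 2, 2, 2, 2, 2, 2, 2, 2, 2, 2, 2, 2, 2, 2, 2, 2, 2, 2, 2, 2, 2, 2, 2, 2, 2, 2, 2, 2, 2, 2, 2, 2, 2, 2, 2, 2, 2, 2, 2, 2, 2, 2, 2, 2, 2, 2, 2, 2, 2, 2, 2, 2, 2, 2, 2, 2, 2, 2, 2, 2, 2, 2, 2, 2, 2, 2, 2, 2, 2, 2, 2, 2, 2, 2, 2, 2, 2, 2, 2, 2, 2, 2, 2, 2, 2, 2, 2, 2, 2, 2, 2, 2, 2, 2, 2, 2, 2, 2, 2, 2, 2, 2, 2, 2, 2, 2, 2, 2, 2, 2, 2, 2, 2, 2, 2, 2, 2, 2, 2, 2, 2, 2, 2, 2, 2, 2, 2, 2, 2, 2, 2, 2, 2, 2, 2, 2, 2, 2, 2, 2, 2, 2, 2, 1, 1, 1, 1, 1, 1, 1, 1, 1, 1, 1, 1, 1, 1, 1, 1, 1, 1, 1] (171 cycles, including the fixed point 0).
With 171 cycles on 323 points, sign = (−1)^{323−171} = +1.
Zolotarev: (305|323) = +1, matching the cycle-count sign.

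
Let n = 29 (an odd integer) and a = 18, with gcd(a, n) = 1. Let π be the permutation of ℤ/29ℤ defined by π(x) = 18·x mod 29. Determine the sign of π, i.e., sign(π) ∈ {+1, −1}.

Orbit of 2 under x↦18x: [2, 7, 10, 6, 21, 1, 18]… (length divides ord_29(18)).
2 cycles of lengths [28, 1].
Σ(ℓ_i−1) = 29−2 = 27; sign = (−1)^27 = -1.
Check: (18/29) = -1 by Zolotarev.

-1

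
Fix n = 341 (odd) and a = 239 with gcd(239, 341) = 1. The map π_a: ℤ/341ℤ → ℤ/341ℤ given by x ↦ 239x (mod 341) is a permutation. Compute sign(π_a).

+1

Start at x=167: 167 → 16 → 73 → 56 → 85 → 196 → 127 → … (one orbit).
13 cycles of lengths [30, 30, 30, 30, 30, 30, 30, 30, 30, 30, 30, 10, 1].
Σ(ℓ_i−1) = 341−13 = 328; sign = (−1)^328 = +1.
The Jacobi symbol (239|341) = +1 (Zolotarev) agrees.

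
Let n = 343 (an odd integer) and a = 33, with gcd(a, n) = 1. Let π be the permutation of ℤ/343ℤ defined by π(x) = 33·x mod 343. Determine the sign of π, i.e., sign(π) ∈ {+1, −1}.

-1

Trace 62: π^k(62) = [62, 331, 290, 309, 250, 18, 251] for k=0..6.
4 cycles of lengths [294, 42, 6, 1].
4 cycles on 343: each ℓ→(−1)^(ℓ−1), product (−1)^339 = -1.
(33|343)_J = -1 (Zolotarev's lemma cross-check).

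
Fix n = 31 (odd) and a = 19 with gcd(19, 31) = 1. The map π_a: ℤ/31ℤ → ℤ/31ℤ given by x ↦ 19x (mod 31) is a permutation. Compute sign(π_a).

Start at x=14: 14 → 18 → 1 → 19 → 20 → 8 → 28 → … (one orbit).
Cycle type of π: 15×2 + 1; total 3 cycles.
3 cycles on 31: each ℓ→(−1)^(ℓ−1), product (−1)^28 = +1.
(19|31)_J = +1 (Zolotarev's lemma cross-check).

+1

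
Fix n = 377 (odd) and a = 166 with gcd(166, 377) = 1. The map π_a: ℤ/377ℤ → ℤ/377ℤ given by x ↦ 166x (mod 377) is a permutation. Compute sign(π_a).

-1

Start at x=153: 153 → 139 → 77 → 341 → 56 → 248 → 75 → … (one orbit).
The orbit structure of x ↦ 166x mod 377: 8 orbits of sizes [84, 84, 84, 84, 28, 6, 6, 1].
n − c = 377 − 8 = 369; sign = (−1)^369 = -1.
Via Zolotarev, sign(π_{166}) = (166|377) = -1.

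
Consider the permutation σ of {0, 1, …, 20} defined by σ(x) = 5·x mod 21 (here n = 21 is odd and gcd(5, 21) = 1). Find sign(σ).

Start at x=4: 4 → 20 → 16 → 17 → 1 → 5 → 4 (one orbit).
Decompose π into cycles: lengths [6, 6, 6, 2, 1] (5 cycles, including the fixed point 0).
With 5 cycles on 21 points, sign = (−1)^{21−5} = +1.

+1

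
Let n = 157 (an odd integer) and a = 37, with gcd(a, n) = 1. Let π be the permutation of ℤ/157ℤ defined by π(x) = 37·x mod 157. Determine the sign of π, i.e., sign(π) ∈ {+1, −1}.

Orbit of 47 under x↦37x: [47, 12, 130, 100, 89, 153, 9]… (length divides ord_157(37)).
Cycle lengths of π_37 on ℤ/157ℤ: [39, 39, 39, 39, 1]; 5 cycles in total.
5 cycles on 157: each ℓ→(−1)^(ℓ−1), product (−1)^152 = +1.

+1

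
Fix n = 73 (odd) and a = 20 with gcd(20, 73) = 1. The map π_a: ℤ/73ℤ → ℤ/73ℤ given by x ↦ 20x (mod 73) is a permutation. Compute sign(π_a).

Start at x=68: 68 → 46 → 44 → 4 → 7 → 67 → 26 → … (one orbit).
Decompose π into cycles: lengths [72, 1] (2 cycles, including the fixed point 0).
With 2 cycles on 73 points, sign = (−1)^{73−2} = -1.
Zolotarev: (20|73) = -1, matching the cycle-count sign.

-1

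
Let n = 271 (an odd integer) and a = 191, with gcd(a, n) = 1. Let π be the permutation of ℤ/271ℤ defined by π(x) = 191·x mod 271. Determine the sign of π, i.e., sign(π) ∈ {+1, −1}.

-1

Orbit of 123 under x↦191x: [123, 187, 216, 64, 29, 119, 236]… (length divides ord_271(191)).
π_191 has 4 disjoint cycles with lengths [90, 90, 90, 1] on {0,…,270}.
sign(π) = (−1)^{n − #cycles} = (−1)^{271−4} = (−1)^267 = -1.
Zolotarev: (191|271) = -1, matching the cycle-count sign.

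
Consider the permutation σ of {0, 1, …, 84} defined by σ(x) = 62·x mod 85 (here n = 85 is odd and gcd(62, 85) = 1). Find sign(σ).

Orbit of 21 under x↦62x: [21, 27, 59, 3, 16, 57, 49]… (length divides ord_85(62)).
Cycle lengths of π_62 on ℤ/85ℤ: [16, 16, 16, 16, 16, 4, 1]; 7 cycles in total.
85 − 7 = 78 transpositions; sign(π) = (−1)^78 = +1.

+1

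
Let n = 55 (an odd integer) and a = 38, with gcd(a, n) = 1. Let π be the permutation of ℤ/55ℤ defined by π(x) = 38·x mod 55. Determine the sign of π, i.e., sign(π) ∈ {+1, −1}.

Start at x=48: 48 → 9 → 12 → 16 → 3 → 4 → 42 → … (one orbit).
Cycle type of π: 20×2 + 5×2 + 4 + 1; total 6 cycles.
n − c = 55 − 6 = 49; sign = (−1)^49 = -1.
Check: (38/55) = -1 by Zolotarev.

-1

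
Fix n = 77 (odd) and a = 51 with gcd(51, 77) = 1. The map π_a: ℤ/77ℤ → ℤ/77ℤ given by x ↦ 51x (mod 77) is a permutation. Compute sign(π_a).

Orbit of 36 under x↦51x: [36, 65, 4, 50, 9, 74, 1]… (length divides ord_77(51)).
Decompose π into cycles: lengths [30, 30, 10, 3, 3, 1] (6 cycles, including the fixed point 0).
sign(π) = (−1)^{n − #cycles} = (−1)^{77−6} = (−1)^71 = -1.

-1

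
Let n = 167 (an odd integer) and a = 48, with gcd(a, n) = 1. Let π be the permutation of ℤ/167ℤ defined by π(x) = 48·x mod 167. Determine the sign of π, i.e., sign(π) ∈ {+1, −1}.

+1

Start at x=66: 66 → 162 → 94 → 3 → 144 → 65 → 114 → … (one orbit).
π_48 has 3 disjoint cycles with lengths [83, 83, 1] on {0,…,166}.
Σ(ℓ_i−1) = 167−3 = 164; sign = (−1)^164 = +1.
Via Zolotarev, sign(π_{48}) = (48|167) = +1.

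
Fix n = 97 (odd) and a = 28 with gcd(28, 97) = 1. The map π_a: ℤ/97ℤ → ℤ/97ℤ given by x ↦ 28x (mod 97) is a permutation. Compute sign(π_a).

-1

Start at x=63: 63 → 18 → 19 → 47 → 55 → 85 → 52 → … (one orbit).
Cycle lengths of π_28 on ℤ/97ℤ: [32, 32, 32, 1]; 4 cycles in total.
4 cycles on 97: each ℓ→(−1)^(ℓ−1), product (−1)^93 = -1.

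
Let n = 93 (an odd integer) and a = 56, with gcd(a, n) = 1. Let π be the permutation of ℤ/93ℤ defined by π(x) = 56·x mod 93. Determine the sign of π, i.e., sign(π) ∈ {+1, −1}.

-1

Orbit of 32 under x↦56x: [32, 25, 5, 1, 56, 67]… (length divides ord_93(56)).
The orbit structure of x ↦ 56x mod 93: 22 orbits of sizes [6, 6, 6, 6, 6, 6, 6, 6, 6, 6, 3, 3, 3, 3, 3, 3, 3, 3, 3, 3, 2, 1].
22 cycles on 93: each ℓ→(−1)^(ℓ−1), product (−1)^71 = -1.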